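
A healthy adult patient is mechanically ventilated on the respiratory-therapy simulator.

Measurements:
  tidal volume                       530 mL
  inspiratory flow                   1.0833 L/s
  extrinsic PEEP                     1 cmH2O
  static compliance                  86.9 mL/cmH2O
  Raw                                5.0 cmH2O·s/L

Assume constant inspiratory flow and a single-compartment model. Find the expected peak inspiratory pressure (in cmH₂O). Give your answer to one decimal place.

12.5

Equation of motion (constant flow): PIP = Vt/C + R·V̇ + PEEP.
PIP = 530/86.9 + 5.0×1.0833 + 1 = 6.099 + 5.417 + 1 = 12.516 cmH2O.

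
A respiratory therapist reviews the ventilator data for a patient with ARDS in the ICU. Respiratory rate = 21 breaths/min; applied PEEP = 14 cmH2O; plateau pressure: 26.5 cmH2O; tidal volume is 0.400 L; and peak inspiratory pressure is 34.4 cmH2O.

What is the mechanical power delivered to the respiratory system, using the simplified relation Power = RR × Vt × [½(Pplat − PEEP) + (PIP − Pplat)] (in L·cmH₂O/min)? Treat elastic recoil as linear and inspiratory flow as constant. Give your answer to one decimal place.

Per-breath work = Vt × [½(Pplat−PEEP) + (PIP−Pplat)] = 0.400 × [0.5×12.5 + 7.9] = 0.400 × 14.15 = 5.66 L·cmH2O.
Power = 21 × 5.66 = 118.86 L·cmH2O/min.

118.9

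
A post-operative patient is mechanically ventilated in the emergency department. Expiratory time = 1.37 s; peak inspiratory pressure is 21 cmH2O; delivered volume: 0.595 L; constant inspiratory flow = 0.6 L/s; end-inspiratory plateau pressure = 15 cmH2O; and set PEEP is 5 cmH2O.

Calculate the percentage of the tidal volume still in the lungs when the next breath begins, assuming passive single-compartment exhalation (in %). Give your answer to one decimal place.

10.0

R = (PIP − Pplat)/V̇ = (21 − 15) / 0.6 = 6.0/0.6 = 10.0 cmH2O·s/L.
C = Vt/(Pplat − PEEP) = 595.0 / (15 − 5) = 595.0/10.0 = 59.5 mL/cmH2O.
τ = R × C = 10.0 × 0.0595 L/cmH2O = 0.595 s.
Fraction remaining at end-expiration = e^(−Te/τ) = e^(−1.37/0.595) = 0.1 → 10.0%.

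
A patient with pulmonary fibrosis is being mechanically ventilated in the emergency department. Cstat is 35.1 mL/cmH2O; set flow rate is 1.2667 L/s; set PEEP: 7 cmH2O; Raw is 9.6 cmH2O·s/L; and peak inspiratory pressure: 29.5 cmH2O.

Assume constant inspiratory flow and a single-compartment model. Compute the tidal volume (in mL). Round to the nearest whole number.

363

Equation of motion (constant flow): PIP = Vt/C + R·V̇ + PEEP.
Vt/C = PIP − R·V̇ − PEEP = 29.5 − 12.16 − 7 = 10.34 cmH2O.
Vt = C × 10.34 = 35.1 × 10.34 = 362.93 mL.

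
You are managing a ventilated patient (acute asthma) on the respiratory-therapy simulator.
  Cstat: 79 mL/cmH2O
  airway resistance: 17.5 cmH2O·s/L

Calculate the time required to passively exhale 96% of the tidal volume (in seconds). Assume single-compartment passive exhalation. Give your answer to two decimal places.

τ = R × C = 17.5 × 79 mL/cmH2O = 17.5 × 0.079 L/cmH2O = 1.383 s.
Exhaled fraction f = 1 − e^(−t/τ) → t = −τ·ln(1 − f) = −1.383·ln(0.04) = 4.452 s.

4.45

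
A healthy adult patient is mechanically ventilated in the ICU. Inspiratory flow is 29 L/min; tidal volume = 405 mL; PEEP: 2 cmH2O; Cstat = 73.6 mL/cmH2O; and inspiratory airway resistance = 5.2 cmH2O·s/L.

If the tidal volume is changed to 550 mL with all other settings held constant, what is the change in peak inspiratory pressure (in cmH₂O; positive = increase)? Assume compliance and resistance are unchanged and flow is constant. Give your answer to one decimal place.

2.0

PIP = Vt/C + R·V̇ + PEEP (constant-flow equation of motion).
Only the elastic term changes: ΔPIP = ΔVt / C = (550 − 405) / 73.6 = 1.97 cmH2O.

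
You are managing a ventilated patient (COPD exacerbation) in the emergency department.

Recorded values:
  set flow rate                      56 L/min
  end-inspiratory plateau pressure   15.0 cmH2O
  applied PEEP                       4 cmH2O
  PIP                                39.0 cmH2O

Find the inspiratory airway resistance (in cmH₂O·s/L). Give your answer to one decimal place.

Flow: 56 L/min ÷ 60 = 0.9333 L/s.
Raw = (PIP − Pplat) / flow = (39.0 − 15.0) / 0.9333 = 24.0 / 0.9333 = 25.715 cmH2O·s/L.

25.7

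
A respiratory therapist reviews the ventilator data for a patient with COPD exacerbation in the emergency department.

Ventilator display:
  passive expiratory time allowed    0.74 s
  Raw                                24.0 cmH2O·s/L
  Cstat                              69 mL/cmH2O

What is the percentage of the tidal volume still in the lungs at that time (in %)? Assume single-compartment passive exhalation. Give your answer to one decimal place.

64.0

τ = R × C = 24.0 × 69 mL/cmH2O = 24.0 × 0.069 L/cmH2O = 1.656 s.
Passive exhalation: V(t)/V₀ = e^(−t/τ) = e^(−0.74/1.656) = 0.6396.
Fraction remaining = 0.6396 → 63.96%.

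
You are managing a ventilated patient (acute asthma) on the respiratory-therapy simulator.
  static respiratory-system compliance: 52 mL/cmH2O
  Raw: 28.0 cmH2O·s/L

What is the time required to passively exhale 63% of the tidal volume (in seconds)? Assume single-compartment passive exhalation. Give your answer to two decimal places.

1.45

τ = R × C = 28.0 × 52 mL/cmH2O = 28.0 × 0.052 L/cmH2O = 1.456 s.
Exhaled fraction f = 1 − e^(−t/τ) → t = −τ·ln(1 − f) = −1.456·ln(0.37) = 1.448 s.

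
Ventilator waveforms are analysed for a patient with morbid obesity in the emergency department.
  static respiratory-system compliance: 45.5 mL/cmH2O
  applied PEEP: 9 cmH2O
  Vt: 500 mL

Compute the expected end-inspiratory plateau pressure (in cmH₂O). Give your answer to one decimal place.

20.0

Pplat = PEEP + Vt / Cstat = 9 + 500 / 45.5 = 9 + 10.989 = 19.989 cmH2O.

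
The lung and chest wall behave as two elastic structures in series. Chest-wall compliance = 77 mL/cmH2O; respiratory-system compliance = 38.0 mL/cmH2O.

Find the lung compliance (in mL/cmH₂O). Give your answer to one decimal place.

1/CL = 1/Crs − 1/Ccw.
1/CL = 1/38.0 − 1/77 = 0.01333.
CL = 75.019 mL/cmH2O.

75.0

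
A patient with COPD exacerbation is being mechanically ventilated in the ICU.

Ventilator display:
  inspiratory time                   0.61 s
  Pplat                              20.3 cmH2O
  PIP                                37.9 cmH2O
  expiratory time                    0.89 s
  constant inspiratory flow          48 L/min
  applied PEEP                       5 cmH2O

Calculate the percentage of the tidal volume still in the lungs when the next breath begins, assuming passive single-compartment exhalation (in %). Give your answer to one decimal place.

Flow: 48 L/min ÷ 60 = 0.8 L/s.
Vt = flow × Ti = 0.8 L/s × 0.61 s × 1000 mL/L = 488.0 mL.
R = (PIP − Pplat)/V̇ = (37.9 − 20.3) / 0.8 = 17.6/0.8 = 22.0 cmH2O·s/L.
C = Vt/(Pplat − PEEP) = 488.0 / (20.3 − 5) = 488.0/15.3 = 31.895 mL/cmH2O.
τ = R × C = 22.0 × 0.0319 L/cmH2O = 0.7018 s.
Fraction remaining at end-expiration = e^(−Te/τ) = e^(−0.89/0.7018) = 0.2813 → 28.13%.

28.1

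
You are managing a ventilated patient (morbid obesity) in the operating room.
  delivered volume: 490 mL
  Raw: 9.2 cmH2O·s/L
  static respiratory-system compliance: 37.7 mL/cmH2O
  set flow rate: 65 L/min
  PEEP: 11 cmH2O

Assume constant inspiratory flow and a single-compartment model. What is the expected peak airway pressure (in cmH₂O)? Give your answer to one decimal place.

Flow: 65 L/min ÷ 60 = 1.0833 L/s.
Equation of motion (constant flow): PIP = Vt/C + R·V̇ + PEEP.
PIP = 490/37.7 + 9.2×1.0833 + 11 = 12.997 + 9.966 + 11 = 33.963 cmH2O.

34.0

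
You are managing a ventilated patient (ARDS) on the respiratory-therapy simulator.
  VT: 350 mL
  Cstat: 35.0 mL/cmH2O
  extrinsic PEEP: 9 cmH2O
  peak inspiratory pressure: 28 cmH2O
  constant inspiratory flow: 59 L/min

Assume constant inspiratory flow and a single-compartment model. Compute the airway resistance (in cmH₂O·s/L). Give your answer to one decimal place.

Flow: 59 L/min ÷ 60 = 0.9833 L/s.
Equation of motion (constant flow): PIP = Vt/C + R·V̇ + PEEP.
R·V̇ = PIP − Vt/C − PEEP = 28 − 350/35.0 − 9 = 28 − 10.0 − 9 = 9.0 cmH2O.
R = 9.0 / 0.9833 = 9.153 cmH2O·s/L.

9.2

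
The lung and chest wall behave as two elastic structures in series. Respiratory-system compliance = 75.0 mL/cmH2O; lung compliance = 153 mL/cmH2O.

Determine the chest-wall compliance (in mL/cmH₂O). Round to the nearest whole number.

147

1/Ccw = 1/Crs − 1/CL.
1/Ccw = 1/75.0 − 1/153 = 0.006797.
Ccw = 147.12 mL/cmH2O.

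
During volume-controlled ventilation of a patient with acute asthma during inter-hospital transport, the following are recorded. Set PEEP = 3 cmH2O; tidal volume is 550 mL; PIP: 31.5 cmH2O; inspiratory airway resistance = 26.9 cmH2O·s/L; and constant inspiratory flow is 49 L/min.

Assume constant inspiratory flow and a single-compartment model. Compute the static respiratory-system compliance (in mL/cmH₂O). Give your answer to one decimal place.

84.2

Flow: 49 L/min ÷ 60 = 0.8167 L/s.
Equation of motion (constant flow): PIP = Vt/C + R·V̇ + PEEP.
Vt/C = PIP − R·V̇ − PEEP = 31.5 − 26.9×0.8167 − 3 = 31.5 − 21.969 − 3 = 6.531 cmH2O.
C = Vt / 6.531 = 550 / 6.531 = 84.214 mL/cmH2O.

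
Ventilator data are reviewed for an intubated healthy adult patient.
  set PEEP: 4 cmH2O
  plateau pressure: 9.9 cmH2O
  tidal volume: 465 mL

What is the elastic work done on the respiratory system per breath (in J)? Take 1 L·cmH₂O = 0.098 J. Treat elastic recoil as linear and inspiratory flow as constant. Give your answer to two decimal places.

0.13

Elastic work ≈ ½ × (Pplat − PEEP) × Vt = 0.5 × (9.9 − 4) × 0.465 L = 0.5 × 5.9 × 0.465 = 1.372 L·cmH2O.
× 0.098 J/(L·cmH2O) → 0.1345 J.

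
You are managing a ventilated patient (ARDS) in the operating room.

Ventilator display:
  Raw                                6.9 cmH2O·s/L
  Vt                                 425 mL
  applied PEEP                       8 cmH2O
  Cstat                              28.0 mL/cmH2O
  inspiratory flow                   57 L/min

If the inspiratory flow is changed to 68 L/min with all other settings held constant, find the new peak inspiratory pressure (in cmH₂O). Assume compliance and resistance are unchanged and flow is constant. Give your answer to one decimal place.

31.0

Flow: 57 L/min ÷ 60 = 0.95 L/s.
New flow: 68 L/min ÷ 60 = 1.1333 L/s.
PIP = Vt/C + R·V̇ + PEEP (constant-flow equation of motion).
Only the resistive term changes: ΔPIP = R × ΔV̇ = 6.9 × (1.1333 − 0.95) = 6.9 × 0.1833 = 1.265 cmH2O.
Original PIP = 425/28.0 + 6.9×0.95 + 8 = 29.734 cmH2O; new PIP = 29.734 + (1.265) = 30.999 cmH2O.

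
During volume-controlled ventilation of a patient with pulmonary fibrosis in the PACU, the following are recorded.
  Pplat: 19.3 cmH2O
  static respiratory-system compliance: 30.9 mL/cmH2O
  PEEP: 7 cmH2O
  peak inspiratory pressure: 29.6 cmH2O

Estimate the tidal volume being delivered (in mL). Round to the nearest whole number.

Vt = Cstat × (Pplat − PEEP) = 30.9 × (19.3 − 7) = 30.9 × 12.3 = 380.07 mL.

380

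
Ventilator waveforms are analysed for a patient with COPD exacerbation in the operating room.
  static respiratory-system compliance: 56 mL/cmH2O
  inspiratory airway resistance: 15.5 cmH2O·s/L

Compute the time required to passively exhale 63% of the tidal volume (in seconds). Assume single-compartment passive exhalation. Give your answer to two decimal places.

0.86

τ = R × C = 15.5 × 56 mL/cmH2O = 15.5 × 0.056 L/cmH2O = 0.868 s.
Exhaled fraction f = 1 − e^(−t/τ) → t = −τ·ln(1 − f) = −0.868·ln(0.37) = 0.863 s.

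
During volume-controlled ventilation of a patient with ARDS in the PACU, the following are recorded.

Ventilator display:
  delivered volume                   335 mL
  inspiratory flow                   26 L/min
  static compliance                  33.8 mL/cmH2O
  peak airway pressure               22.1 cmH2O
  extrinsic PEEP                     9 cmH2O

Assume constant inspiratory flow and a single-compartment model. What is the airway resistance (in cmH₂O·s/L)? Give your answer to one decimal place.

7.4

Flow: 26 L/min ÷ 60 = 0.4333 L/s.
Equation of motion (constant flow): PIP = Vt/C + R·V̇ + PEEP.
R·V̇ = PIP − Vt/C − PEEP = 22.1 − 335/33.8 − 9 = 22.1 − 9.911 − 9 = 3.189 cmH2O.
R = 3.189 / 0.4333 = 7.36 cmH2O·s/L.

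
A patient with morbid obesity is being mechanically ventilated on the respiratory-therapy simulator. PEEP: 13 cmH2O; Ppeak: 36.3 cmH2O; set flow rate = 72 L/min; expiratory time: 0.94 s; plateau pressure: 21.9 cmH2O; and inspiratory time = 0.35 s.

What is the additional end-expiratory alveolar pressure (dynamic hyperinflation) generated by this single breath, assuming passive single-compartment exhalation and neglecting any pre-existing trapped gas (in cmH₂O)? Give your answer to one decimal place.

Flow: 72 L/min ÷ 60 = 1.2 L/s.
Vt = flow × Ti = 1.2 L/s × 0.35 s × 1000 mL/L = 420.0 mL.
R = (PIP − Pplat)/V̇ = (36.3 − 21.9) / 1.2 = 14.4/1.2 = 12.0 cmH2O·s/L.
C = Vt/(Pplat − PEEP) = 420.0 / (21.9 − 13) = 420.0/8.9 = 47.191 mL/cmH2O.
τ = R × C = 12.0 × 0.04719 L/cmH2O = 0.5663 s.
Fraction remaining = e^(−Te/τ) = e^(−0.94/0.5663) = 0.1902; trapped volume = 420.0 × 0.1902 = 79.884 mL.
Additional alveolar pressure from trapping ≈ V_trapped / C = 79.884 / 47.191 = 1.693 cmH2O.

1.7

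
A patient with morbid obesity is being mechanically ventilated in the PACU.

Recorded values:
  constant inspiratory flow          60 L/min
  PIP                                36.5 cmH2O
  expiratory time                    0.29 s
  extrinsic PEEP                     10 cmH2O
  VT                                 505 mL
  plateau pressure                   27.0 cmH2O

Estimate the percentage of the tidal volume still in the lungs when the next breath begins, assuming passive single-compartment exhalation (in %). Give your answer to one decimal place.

35.8

Flow: 60 L/min ÷ 60 = 1 L/s.
R = (PIP − Pplat)/V̇ = (36.5 − 27.0) / 1 = 9.5/1 = 9.5 cmH2O·s/L.
C = Vt/(Pplat − PEEP) = 505.0 / (27.0 − 10) = 505.0/17.0 = 29.706 mL/cmH2O.
τ = R × C = 9.5 × 0.02971 L/cmH2O = 0.2822 s.
Fraction remaining at end-expiration = e^(−Te/τ) = e^(−0.29/0.2822) = 0.3579 → 35.79%.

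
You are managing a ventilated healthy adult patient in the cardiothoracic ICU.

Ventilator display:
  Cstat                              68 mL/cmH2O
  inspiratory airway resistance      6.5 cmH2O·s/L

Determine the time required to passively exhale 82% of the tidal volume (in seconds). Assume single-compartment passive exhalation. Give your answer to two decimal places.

τ = R × C = 6.5 × 68 mL/cmH2O = 6.5 × 0.068 L/cmH2O = 0.442 s.
Exhaled fraction f = 1 − e^(−t/τ) → t = −τ·ln(1 − f) = −0.442·ln(0.18) = 0.7579 s.

0.76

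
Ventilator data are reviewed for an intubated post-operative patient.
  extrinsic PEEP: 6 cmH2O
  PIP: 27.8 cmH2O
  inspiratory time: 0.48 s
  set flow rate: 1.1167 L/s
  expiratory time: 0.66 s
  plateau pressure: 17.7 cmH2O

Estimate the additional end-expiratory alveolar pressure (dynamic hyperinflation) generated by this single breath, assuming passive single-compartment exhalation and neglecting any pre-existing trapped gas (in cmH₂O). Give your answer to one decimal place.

Vt = flow × Ti = 1.1167 L/s × 0.48 s × 1000 mL/L = 536.02 mL.
R = (PIP − Pplat)/V̇ = (27.8 − 17.7) / 1.1167 = 10.1/1.1167 = 9.045 cmH2O·s/L.
C = Vt/(Pplat − PEEP) = 536.02 / (17.7 − 6) = 536.02/11.7 = 45.814 mL/cmH2O.
τ = R × C = 9.045 × 0.04581 L/cmH2O = 0.4144 s.
Fraction remaining = e^(−Te/τ) = e^(−0.66/0.4144) = 0.2034; trapped volume = 536.02 × 0.2034 = 109.03 mL.
Additional alveolar pressure from trapping ≈ V_trapped / C = 109.03 / 45.814 = 2.38 cmH2O.

2.4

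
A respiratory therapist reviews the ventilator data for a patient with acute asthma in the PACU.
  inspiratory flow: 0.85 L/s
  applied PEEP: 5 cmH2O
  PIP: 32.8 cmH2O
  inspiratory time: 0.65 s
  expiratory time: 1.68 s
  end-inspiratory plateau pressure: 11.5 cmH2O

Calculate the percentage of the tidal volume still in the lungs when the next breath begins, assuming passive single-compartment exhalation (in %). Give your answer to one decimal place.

45.4

Vt = flow × Ti = 0.85 L/s × 0.65 s × 1000 mL/L = 552.5 mL.
R = (PIP − Pplat)/V̇ = (32.8 − 11.5) / 0.85 = 21.3/0.85 = 25.059 cmH2O·s/L.
C = Vt/(Pplat − PEEP) = 552.5 / (11.5 − 5) = 552.5/6.5 = 85.0 mL/cmH2O.
τ = R × C = 25.059 × 0.085 L/cmH2O = 2.13 s.
Fraction remaining at end-expiration = e^(−Te/τ) = e^(−1.68/2.13) = 0.4544 → 45.44%.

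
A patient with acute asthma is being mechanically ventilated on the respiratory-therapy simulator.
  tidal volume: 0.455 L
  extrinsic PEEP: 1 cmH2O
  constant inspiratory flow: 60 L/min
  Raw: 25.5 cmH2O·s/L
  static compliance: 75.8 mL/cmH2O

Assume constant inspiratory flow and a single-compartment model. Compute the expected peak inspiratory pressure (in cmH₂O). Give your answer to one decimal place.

Flow: 60 L/min ÷ 60 = 1 L/s.
Equation of motion (constant flow): PIP = Vt/C + R·V̇ + PEEP.
PIP = 455/75.8 + 25.5×1 + 1 = 6.003 + 25.5 + 1 = 32.503 cmH2O.

32.5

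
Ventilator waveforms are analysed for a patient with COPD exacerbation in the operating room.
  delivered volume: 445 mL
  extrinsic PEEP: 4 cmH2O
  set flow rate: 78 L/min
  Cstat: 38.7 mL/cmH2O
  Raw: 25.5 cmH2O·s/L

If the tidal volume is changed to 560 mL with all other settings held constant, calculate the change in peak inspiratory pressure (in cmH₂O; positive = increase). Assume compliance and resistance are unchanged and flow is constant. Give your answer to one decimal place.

3.0

PIP = Vt/C + R·V̇ + PEEP (constant-flow equation of motion).
Only the elastic term changes: ΔPIP = ΔVt / C = (560 − 445) / 38.7 = 2.972 cmH2O.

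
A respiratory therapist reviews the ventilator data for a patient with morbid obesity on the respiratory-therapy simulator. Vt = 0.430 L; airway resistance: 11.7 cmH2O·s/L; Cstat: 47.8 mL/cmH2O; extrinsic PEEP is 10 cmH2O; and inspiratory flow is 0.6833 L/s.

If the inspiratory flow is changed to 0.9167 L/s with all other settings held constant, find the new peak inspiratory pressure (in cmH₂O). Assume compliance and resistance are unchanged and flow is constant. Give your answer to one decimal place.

PIP = Vt/C + R·V̇ + PEEP (constant-flow equation of motion).
Only the resistive term changes: ΔPIP = R × ΔV̇ = 11.7 × (0.9167 − 0.6833) = 11.7 × 0.2334 = 2.731 cmH2O.
Original PIP = 430/47.8 + 11.7×0.6833 + 10 = 26.99 cmH2O; new PIP = 26.99 + (2.731) = 29.721 cmH2O.

29.7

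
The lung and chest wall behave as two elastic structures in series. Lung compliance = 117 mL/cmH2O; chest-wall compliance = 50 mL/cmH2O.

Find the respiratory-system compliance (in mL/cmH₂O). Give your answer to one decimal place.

35.0

Lung and chest wall are elastances in series: 1/Crs = 1/CL + 1/Ccw.
1/Crs = 1/117 + 1/50 = 0.02855.
Crs = 35.026 mL/cmH2O.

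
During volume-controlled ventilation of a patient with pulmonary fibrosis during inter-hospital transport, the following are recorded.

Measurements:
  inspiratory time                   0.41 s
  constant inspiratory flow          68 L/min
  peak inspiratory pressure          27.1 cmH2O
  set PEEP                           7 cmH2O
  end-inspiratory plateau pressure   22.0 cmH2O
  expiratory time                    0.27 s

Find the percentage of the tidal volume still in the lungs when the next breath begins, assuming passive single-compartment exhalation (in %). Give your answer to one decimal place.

Flow: 68 L/min ÷ 60 = 1.1333 L/s.
Vt = flow × Ti = 1.1333 L/s × 0.41 s × 1000 mL/L = 464.65 mL.
R = (PIP − Pplat)/V̇ = (27.1 − 22.0) / 1.1333 = 5.1/1.1333 = 4.5 cmH2O·s/L.
C = Vt/(Pplat − PEEP) = 464.65 / (22.0 − 7) = 464.65/15.0 = 30.977 mL/cmH2O.
τ = R × C = 4.5 × 0.03098 L/cmH2O = 0.1394 s.
Fraction remaining at end-expiration = e^(−Te/τ) = e^(−0.27/0.1394) = 0.1442 → 14.42%.

14.4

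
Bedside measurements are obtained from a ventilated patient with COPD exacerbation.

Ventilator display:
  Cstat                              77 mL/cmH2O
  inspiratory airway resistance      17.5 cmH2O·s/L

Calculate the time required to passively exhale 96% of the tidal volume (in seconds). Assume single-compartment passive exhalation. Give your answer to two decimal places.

τ = R × C = 17.5 × 77 mL/cmH2O = 17.5 × 0.077 L/cmH2O = 1.348 s.
Exhaled fraction f = 1 − e^(−t/τ) → t = −τ·ln(1 − f) = −1.348·ln(0.04) = 4.339 s.

4.34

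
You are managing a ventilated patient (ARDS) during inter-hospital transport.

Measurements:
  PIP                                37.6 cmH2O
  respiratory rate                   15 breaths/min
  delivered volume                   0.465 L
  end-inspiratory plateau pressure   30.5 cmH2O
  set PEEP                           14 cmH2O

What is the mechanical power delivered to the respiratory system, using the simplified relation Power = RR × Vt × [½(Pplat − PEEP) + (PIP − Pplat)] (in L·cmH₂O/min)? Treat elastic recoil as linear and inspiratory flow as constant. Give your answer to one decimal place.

107.1

Per-breath work = Vt × [½(Pplat−PEEP) + (PIP−Pplat)] = 0.465 × [0.5×16.5 + 7.1] = 0.465 × 15.35 = 7.138 L·cmH2O.
Power = 15 × 7.138 = 107.07 L·cmH2O/min.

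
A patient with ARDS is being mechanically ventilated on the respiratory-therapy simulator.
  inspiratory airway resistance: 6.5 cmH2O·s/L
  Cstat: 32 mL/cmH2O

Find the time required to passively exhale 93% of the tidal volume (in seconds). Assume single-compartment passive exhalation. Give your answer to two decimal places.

0.55

τ = R × C = 6.5 × 32 mL/cmH2O = 6.5 × 0.032 L/cmH2O = 0.208 s.
Exhaled fraction f = 1 − e^(−t/τ) → t = −τ·ln(1 − f) = −0.208·ln(0.07) = 0.5531 s.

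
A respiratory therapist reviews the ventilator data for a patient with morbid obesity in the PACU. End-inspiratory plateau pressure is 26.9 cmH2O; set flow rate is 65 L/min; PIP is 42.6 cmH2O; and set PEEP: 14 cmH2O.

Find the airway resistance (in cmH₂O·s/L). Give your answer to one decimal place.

Flow: 65 L/min ÷ 60 = 1.0833 L/s.
Raw = (PIP − Pplat) / flow = (42.6 − 26.9) / 1.0833 = 15.7 / 1.0833 = 14.493 cmH2O·s/L.

14.5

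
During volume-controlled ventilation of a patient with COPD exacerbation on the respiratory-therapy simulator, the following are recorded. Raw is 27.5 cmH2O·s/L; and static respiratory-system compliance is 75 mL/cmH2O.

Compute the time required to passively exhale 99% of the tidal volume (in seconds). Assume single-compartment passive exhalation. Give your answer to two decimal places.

9.50

τ = R × C = 27.5 × 75 mL/cmH2O = 27.5 × 0.075 L/cmH2O = 2.063 s.
Exhaled fraction f = 1 − e^(−t/τ) → t = −τ·ln(1 − f) = −2.063·ln(0.01) = 9.5 s.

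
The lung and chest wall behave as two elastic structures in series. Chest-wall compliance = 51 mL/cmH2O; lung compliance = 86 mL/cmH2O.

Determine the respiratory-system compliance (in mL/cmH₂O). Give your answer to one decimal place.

32.0

Lung and chest wall are elastances in series: 1/Crs = 1/CL + 1/Ccw.
1/Crs = 1/86 + 1/51 = 0.03124.
Crs = 32.01 mL/cmH2O.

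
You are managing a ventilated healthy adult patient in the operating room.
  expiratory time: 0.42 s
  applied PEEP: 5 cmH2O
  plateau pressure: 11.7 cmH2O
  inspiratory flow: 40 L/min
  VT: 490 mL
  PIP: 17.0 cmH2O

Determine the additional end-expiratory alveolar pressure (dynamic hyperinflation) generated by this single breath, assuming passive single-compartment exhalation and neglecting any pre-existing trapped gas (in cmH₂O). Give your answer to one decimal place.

Flow: 40 L/min ÷ 60 = 0.6667 L/s.
R = (PIP − Pplat)/V̇ = (17.0 − 11.7) / 0.6667 = 5.3/0.6667 = 7.95 cmH2O·s/L.
C = Vt/(Pplat − PEEP) = 490.0 / (11.7 − 5) = 490.0/6.7 = 73.134 mL/cmH2O.
τ = R × C = 7.95 × 0.07313 L/cmH2O = 0.5814 s.
Fraction remaining = e^(−Te/τ) = e^(−0.42/0.5814) = 0.4856; trapped volume = 490.0 × 0.4856 = 237.94 mL.
Additional alveolar pressure from trapping ≈ V_trapped / C = 237.94 / 73.134 = 3.253 cmH2O.

3.3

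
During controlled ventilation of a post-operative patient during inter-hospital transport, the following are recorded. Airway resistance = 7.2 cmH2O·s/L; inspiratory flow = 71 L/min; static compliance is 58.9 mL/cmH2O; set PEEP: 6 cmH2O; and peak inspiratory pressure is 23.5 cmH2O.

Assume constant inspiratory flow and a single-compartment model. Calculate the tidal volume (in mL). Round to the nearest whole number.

529

Flow: 71 L/min ÷ 60 = 1.1833 L/s.
Equation of motion (constant flow): PIP = Vt/C + R·V̇ + PEEP.
Vt/C = PIP − R·V̇ − PEEP = 23.5 − 8.52 − 6 = 8.98 cmH2O.
Vt = C × 8.98 = 58.9 × 8.98 = 528.92 mL.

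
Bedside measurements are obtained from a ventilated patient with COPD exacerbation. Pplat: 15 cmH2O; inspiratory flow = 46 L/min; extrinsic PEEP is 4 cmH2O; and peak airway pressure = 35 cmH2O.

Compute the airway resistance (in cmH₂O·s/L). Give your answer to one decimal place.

Flow: 46 L/min ÷ 60 = 0.7667 L/s.
Raw = (PIP − Pplat) / flow = (35 − 15) / 0.7667 = 20.0 / 0.7667 = 26.086 cmH2O·s/L.

26.1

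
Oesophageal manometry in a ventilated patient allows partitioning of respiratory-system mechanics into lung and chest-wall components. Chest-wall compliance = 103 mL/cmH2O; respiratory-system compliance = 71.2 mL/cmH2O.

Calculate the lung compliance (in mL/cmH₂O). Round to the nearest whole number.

1/CL = 1/Crs − 1/Ccw.
1/CL = 1/71.2 − 1/103 = 0.004336.
CL = 230.63 mL/cmH2O.

231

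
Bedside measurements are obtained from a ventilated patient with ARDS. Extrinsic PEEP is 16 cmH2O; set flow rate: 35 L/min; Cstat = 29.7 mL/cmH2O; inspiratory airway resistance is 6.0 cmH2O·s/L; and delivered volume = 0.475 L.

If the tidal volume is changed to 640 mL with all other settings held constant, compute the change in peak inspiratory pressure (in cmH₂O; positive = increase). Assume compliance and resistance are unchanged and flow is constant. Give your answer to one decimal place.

PIP = Vt/C + R·V̇ + PEEP (constant-flow equation of motion).
Only the elastic term changes: ΔPIP = ΔVt / C = (640 − 475) / 29.7 = 5.556 cmH2O.

5.6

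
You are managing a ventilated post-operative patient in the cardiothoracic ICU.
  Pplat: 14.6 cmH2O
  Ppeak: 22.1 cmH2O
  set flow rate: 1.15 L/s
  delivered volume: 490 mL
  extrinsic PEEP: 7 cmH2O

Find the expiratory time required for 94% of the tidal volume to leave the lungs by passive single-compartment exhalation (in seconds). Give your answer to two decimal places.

1.18

R = (PIP − Pplat)/V̇ = (22.1 − 14.6) / 1.15 = 7.5/1.15 = 6.522 cmH2O·s/L.
C = Vt/(Pplat − PEEP) = 490.0 / (14.6 − 7) = 490.0/7.6 = 64.474 mL/cmH2O.
τ = R × C = 6.522 × 0.06447 L/cmH2O = 0.4205 s.
t = −τ·ln(1 − 0.94) = −0.4205·ln(0.06) = 1.183 s.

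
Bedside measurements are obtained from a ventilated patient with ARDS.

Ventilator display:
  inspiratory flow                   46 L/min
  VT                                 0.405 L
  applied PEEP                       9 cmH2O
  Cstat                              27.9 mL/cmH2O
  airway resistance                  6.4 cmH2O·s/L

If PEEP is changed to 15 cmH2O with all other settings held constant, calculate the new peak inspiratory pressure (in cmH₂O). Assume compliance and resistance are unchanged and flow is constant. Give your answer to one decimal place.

Flow: 46 L/min ÷ 60 = 0.7667 L/s.
PIP = Vt/C + R·V̇ + PEEP (constant-flow equation of motion).
Only the baseline term changes: ΔPIP = ΔPEEP = 15 − 9 = 6.0 cmH2O.
Original PIP = 405/27.9 + 6.4×0.7667 + 9 = 28.423 cmH2O; new PIP = 28.423 + (6.0) = 34.423 cmH2O.

34.4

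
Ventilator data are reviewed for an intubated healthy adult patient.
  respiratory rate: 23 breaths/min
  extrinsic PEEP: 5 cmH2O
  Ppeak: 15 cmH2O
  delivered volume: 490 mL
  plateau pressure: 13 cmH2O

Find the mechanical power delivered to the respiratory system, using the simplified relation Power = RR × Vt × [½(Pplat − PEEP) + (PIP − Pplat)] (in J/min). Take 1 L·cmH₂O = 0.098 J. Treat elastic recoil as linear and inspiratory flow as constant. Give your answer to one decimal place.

6.6

Per-breath work = Vt × [½(Pplat−PEEP) + (PIP−Pplat)] = 0.490 × [0.5×8.0 + 2.0] = 0.490 × 6.0 = 2.94 L·cmH2O.
Power = 23 × 2.94 = 67.62 L·cmH2O/min.
× 0.098 J/(L·cmH2O) → 6.627 J/min.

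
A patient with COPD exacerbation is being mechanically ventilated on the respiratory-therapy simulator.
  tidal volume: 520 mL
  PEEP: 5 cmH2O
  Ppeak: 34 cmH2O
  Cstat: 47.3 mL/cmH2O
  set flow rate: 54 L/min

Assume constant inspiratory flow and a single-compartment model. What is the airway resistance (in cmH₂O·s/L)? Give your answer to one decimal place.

Flow: 54 L/min ÷ 60 = 0.9 L/s.
Equation of motion (constant flow): PIP = Vt/C + R·V̇ + PEEP.
R·V̇ = PIP − Vt/C − PEEP = 34 − 520/47.3 − 5 = 34 − 10.994 − 5 = 18.006 cmH2O.
R = 18.006 / 0.9 = 20.007 cmH2O·s/L.

20.0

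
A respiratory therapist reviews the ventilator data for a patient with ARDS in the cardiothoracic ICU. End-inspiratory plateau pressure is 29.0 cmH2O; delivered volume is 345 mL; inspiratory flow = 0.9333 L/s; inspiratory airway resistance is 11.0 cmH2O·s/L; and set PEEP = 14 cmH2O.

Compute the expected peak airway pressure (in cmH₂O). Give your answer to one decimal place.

39.3

PIP = Pplat + Raw × flow = 29.0 + 11.0 × 0.9333 = 29.0 + 10.266 = 39.266 cmH2O.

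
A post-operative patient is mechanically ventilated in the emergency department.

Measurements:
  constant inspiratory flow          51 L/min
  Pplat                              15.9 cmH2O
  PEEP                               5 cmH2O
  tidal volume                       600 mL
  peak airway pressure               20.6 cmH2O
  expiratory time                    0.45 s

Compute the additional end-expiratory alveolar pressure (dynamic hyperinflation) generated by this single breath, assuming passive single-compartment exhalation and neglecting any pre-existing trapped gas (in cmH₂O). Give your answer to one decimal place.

Flow: 51 L/min ÷ 60 = 0.85 L/s.
R = (PIP − Pplat)/V̇ = (20.6 − 15.9) / 0.85 = 4.7/0.85 = 5.529 cmH2O·s/L.
C = Vt/(Pplat − PEEP) = 600.0 / (15.9 − 5) = 600.0/10.9 = 55.046 mL/cmH2O.
τ = R × C = 5.529 × 0.05505 L/cmH2O = 0.3044 s.
Fraction remaining = e^(−Te/τ) = e^(−0.45/0.3044) = 0.228; trapped volume = 600.0 × 0.228 = 136.8 mL.
Additional alveolar pressure from trapping ≈ V_trapped / C = 136.8 / 55.046 = 2.485 cmH2O.

2.5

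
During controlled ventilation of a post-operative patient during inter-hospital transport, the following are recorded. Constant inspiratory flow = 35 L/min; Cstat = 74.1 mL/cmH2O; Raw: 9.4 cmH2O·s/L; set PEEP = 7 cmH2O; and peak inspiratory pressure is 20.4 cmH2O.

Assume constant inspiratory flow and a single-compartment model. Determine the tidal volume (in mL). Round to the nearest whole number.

Flow: 35 L/min ÷ 60 = 0.5833 L/s.
Equation of motion (constant flow): PIP = Vt/C + R·V̇ + PEEP.
Vt/C = PIP − R·V̇ − PEEP = 20.4 − 5.483 − 7 = 7.917 cmH2O.
Vt = C × 7.917 = 74.1 × 7.917 = 586.65 mL.

587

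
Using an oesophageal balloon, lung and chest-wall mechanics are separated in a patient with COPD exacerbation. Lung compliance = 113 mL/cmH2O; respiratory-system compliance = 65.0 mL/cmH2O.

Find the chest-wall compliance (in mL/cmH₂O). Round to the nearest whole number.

1/Ccw = 1/Crs − 1/CL.
1/Ccw = 1/65.0 − 1/113 = 0.006535.
Ccw = 153.02 mL/cmH2O.

153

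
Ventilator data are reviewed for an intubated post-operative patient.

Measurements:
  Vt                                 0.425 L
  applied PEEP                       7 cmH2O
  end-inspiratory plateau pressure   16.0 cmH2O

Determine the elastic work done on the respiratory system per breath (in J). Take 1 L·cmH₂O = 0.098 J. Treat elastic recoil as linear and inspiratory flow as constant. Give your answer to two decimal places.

Elastic work ≈ ½ × (Pplat − PEEP) × Vt = 0.5 × (16.0 − 7) × 0.425 L = 0.5 × 9.0 × 0.425 = 1.913 L·cmH2O.
× 0.098 J/(L·cmH2O) → 0.1875 J.

0.19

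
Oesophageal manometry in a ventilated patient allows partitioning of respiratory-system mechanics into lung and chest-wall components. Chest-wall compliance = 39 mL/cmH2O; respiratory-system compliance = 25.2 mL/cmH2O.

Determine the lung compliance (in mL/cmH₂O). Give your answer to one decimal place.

1/CL = 1/Crs − 1/Ccw.
1/CL = 1/25.2 − 1/39 = 0.01404.
CL = 71.225 mL/cmH2O.

71.2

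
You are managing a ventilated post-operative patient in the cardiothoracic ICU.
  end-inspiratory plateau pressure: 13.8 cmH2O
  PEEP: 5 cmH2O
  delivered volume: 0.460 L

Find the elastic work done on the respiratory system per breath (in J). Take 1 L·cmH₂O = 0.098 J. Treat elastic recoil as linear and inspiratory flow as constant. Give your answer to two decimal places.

Elastic work ≈ ½ × (Pplat − PEEP) × Vt = 0.5 × (13.8 − 5) × 0.460 L = 0.5 × 8.8 × 0.460 = 2.024 L·cmH2O.
× 0.098 J/(L·cmH2O) → 0.1984 J.

0.20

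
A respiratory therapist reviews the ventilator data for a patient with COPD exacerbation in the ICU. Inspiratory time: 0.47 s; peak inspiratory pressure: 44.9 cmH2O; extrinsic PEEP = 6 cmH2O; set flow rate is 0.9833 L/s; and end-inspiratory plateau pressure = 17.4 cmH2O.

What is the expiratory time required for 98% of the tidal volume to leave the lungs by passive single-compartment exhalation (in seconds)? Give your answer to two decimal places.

Vt = flow × Ti = 0.9833 L/s × 0.47 s × 1000 mL/L = 462.15 mL.
R = (PIP − Pplat)/V̇ = (44.9 − 17.4) / 0.9833 = 27.5/0.9833 = 27.967 cmH2O·s/L.
C = Vt/(Pplat − PEEP) = 462.15 / (17.4 − 6) = 462.15/11.4 = 40.539 mL/cmH2O.
τ = R × C = 27.967 × 0.04054 L/cmH2O = 1.134 s.
t = −τ·ln(1 − 0.98) = −1.134·ln(0.02) = 4.436 s.

4.44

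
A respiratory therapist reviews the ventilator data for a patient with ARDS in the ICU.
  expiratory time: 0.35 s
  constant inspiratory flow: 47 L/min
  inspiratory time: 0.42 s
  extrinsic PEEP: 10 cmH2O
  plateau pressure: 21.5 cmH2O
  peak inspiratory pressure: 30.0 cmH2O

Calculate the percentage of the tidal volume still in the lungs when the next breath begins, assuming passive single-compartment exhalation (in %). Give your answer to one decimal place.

Flow: 47 L/min ÷ 60 = 0.7833 L/s.
Vt = flow × Ti = 0.7833 L/s × 0.42 s × 1000 mL/L = 328.99 mL.
R = (PIP − Pplat)/V̇ = (30.0 − 21.5) / 0.7833 = 8.5/0.7833 = 10.852 cmH2O·s/L.
C = Vt/(Pplat − PEEP) = 328.99 / (21.5 − 10) = 328.99/11.5 = 28.608 mL/cmH2O.
τ = R × C = 10.852 × 0.02861 L/cmH2O = 0.3105 s.
Fraction remaining at end-expiration = e^(−Te/τ) = e^(−0.35/0.3105) = 0.3239 → 32.39%.

32.4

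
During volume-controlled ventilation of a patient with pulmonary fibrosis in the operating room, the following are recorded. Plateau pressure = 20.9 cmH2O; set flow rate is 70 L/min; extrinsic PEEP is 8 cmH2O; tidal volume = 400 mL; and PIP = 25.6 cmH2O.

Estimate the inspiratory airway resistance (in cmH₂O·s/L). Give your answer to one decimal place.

4.0

Flow: 70 L/min ÷ 60 = 1.1667 L/s.
Raw = (PIP − Pplat) / flow = (25.6 − 20.9) / 1.1667 = 4.7 / 1.1667 = 4.028 cmH2O·s/L.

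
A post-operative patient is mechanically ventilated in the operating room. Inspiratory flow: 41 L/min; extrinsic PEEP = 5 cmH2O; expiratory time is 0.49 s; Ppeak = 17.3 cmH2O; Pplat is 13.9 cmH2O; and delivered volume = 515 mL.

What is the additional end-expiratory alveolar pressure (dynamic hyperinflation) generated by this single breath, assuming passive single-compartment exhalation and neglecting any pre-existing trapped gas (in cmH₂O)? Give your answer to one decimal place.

Flow: 41 L/min ÷ 60 = 0.6833 L/s.
R = (PIP − Pplat)/V̇ = (17.3 − 13.9) / 0.6833 = 3.4/0.6833 = 4.976 cmH2O·s/L.
C = Vt/(Pplat − PEEP) = 515.0 / (13.9 − 5) = 515.0/8.9 = 57.865 mL/cmH2O.
τ = R × C = 4.976 × 0.05787 L/cmH2O = 0.288 s.
Fraction remaining = e^(−Te/τ) = e^(−0.49/0.288) = 0.1824; trapped volume = 515.0 × 0.1824 = 93.936 mL.
Additional alveolar pressure from trapping ≈ V_trapped / C = 93.936 / 57.865 = 1.623 cmH2O.

1.6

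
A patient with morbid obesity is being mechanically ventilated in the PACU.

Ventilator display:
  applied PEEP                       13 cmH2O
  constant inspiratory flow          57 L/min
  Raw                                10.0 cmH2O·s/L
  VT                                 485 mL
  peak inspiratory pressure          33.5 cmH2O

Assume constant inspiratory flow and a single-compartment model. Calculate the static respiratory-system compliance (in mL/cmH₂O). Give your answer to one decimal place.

44.1

Flow: 57 L/min ÷ 60 = 0.95 L/s.
Equation of motion (constant flow): PIP = Vt/C + R·V̇ + PEEP.
Vt/C = PIP − R·V̇ − PEEP = 33.5 − 10.0×0.95 − 13 = 33.5 − 9.5 − 13 = 11.0 cmH2O.
C = Vt / 11.0 = 485 / 11.0 = 44.091 mL/cmH2O.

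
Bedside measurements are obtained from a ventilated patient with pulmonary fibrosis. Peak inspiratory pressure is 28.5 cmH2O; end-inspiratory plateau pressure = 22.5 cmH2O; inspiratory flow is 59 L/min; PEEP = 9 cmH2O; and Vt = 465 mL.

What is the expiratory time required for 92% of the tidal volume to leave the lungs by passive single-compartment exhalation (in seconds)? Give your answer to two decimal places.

0.53

Flow: 59 L/min ÷ 60 = 0.9833 L/s.
R = (PIP − Pplat)/V̇ = (28.5 − 22.5) / 0.9833 = 6.0/0.9833 = 6.102 cmH2O·s/L.
C = Vt/(Pplat − PEEP) = 465.0 / (22.5 − 9) = 465.0/13.5 = 34.444 mL/cmH2O.
τ = R × C = 6.102 × 0.03444 L/cmH2O = 0.2102 s.
t = −τ·ln(1 − 0.92) = −0.2102·ln(0.08) = 0.5309 s.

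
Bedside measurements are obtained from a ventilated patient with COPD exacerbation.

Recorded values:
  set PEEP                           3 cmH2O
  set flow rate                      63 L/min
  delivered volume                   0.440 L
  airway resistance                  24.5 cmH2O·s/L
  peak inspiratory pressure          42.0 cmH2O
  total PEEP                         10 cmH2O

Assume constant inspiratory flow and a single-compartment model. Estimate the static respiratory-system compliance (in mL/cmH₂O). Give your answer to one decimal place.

Flow: 63 L/min ÷ 60 = 1.05 L/s.
Total PEEP = 10 cmH2O (set 3 + intrinsic 7); this is the baseline alveolar pressure.
Equation of motion (constant flow): PIP = Vt/C + R·V̇ + PEEP.
Vt/C = PIP − R·V̇ − PEEP = 42.0 − 24.5×1.05 − 10 = 42.0 − 25.725 − 10 = 6.275 cmH2O.
C = Vt / 6.275 = 440 / 6.275 = 70.12 mL/cmH2O.

70.1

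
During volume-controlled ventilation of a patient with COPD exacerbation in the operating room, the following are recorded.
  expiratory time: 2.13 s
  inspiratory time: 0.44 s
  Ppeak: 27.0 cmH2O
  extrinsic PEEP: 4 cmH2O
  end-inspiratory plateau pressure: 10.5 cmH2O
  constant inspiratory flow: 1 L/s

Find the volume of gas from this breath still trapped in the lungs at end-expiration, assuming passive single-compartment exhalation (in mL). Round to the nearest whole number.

Vt = flow × Ti = 1 L/s × 0.44 s × 1000 mL/L = 440.0 mL.
R = (PIP − Pplat)/V̇ = (27.0 − 10.5) / 1 = 16.5/1 = 16.5 cmH2O·s/L.
C = Vt/(Pplat − PEEP) = 440.0 / (10.5 − 4) = 440.0/6.5 = 67.692 mL/cmH2O.
τ = R × C = 16.5 × 0.06769 L/cmH2O = 1.117 s.
Fraction remaining = e^(−Te/τ) = e^(−2.13/1.117) = 0.1485.
Trapped volume = 440.0 × 0.1485 = 65.34 mL.

65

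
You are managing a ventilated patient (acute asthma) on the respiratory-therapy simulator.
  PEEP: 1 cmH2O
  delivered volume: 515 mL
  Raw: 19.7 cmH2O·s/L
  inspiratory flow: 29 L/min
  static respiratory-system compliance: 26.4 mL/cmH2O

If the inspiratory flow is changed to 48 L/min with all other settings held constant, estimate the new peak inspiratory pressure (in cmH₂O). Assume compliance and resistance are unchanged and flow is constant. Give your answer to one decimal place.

36.3

Flow: 29 L/min ÷ 60 = 0.4833 L/s.
New flow: 48 L/min ÷ 60 = 0.8 L/s.
PIP = Vt/C + R·V̇ + PEEP (constant-flow equation of motion).
Only the resistive term changes: ΔPIP = R × ΔV̇ = 19.7 × (0.8 − 0.4833) = 19.7 × 0.3167 = 6.239 cmH2O.
Original PIP = 515/26.4 + 19.7×0.4833 + 1 = 30.029 cmH2O; new PIP = 30.029 + (6.239) = 36.268 cmH2O.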